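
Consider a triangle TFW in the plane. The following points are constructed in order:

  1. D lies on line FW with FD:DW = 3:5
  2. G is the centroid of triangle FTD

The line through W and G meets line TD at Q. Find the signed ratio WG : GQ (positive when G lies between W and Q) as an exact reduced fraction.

Work in coordinates with T = (0, 0), F = (1, 0), W = (0, 1).
1. D lies on line FW with FD:DW = 3:5 ⇒ D = (5/8, 3/8)
2. G is the centroid of triangle FTD ⇒ G = (13/24, 1/8)
line WG meets TD at Q = (65/144, 13/48)
G = W + t·(Q−W) with t = 6/5, so WG:GQ = 6/5:-1/5

WG:GQ = -6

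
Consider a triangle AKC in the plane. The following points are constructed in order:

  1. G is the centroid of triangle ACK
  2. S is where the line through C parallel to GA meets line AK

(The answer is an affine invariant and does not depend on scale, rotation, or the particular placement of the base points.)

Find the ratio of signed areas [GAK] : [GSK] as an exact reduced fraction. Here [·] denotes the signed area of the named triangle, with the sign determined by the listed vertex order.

Assign A = (0, 0), K = (1, 0), C = (0, 1) — the answer is frame-independent, so this choice is without loss of generality.
1. G is the centroid of triangle ACK ⇒ G = (1/3, 1/3)
2. S is where the line through C parallel to GA meets line AK ⇒ S = (-1, 0)
2·[GAK] = 1/3, 2·[GSK] = 2/3
[GAK]:[GSK] = 1/3:2/3 = 1/2

[GAK]:[GSK] = 1/2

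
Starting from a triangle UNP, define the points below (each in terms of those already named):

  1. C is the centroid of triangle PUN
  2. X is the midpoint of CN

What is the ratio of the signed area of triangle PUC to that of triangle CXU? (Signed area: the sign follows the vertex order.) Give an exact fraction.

Work in coordinates with U = (0, 0), N = (1, 0), P = (0, 1).
1. C is the centroid of triangle PUN ⇒ C = (1/3, 1/3)
2. X is the midpoint of CN ⇒ X = (2/3, 1/6)
2·[PUC] = 1/3, 2·[CXU] = -1/6
[PUC]:[CXU] = 1/3:-1/6 = -2

[PUC]:[CXU] = -2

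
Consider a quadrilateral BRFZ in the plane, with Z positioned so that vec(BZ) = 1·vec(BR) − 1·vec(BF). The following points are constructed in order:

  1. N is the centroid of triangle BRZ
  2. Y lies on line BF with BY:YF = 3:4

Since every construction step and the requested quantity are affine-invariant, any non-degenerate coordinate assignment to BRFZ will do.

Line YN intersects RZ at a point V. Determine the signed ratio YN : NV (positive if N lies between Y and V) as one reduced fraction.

YN:NV = 2

Set B = (0, 0), R = (1, 0), F = (0, 1), Z = (1, -1); any affine frame gives the same invariant.
1. N is the centroid of triangle BRZ ⇒ N = (2/3, -1/3)
2. Y lies on line BF with BY:YF = 3:4 ⇒ Y = (0, 3/7)
line YN meets RZ at V = (1, -5/7)
N = Y + t·(V−Y) with t = 2/3, so YN:NV = 2/3:1/3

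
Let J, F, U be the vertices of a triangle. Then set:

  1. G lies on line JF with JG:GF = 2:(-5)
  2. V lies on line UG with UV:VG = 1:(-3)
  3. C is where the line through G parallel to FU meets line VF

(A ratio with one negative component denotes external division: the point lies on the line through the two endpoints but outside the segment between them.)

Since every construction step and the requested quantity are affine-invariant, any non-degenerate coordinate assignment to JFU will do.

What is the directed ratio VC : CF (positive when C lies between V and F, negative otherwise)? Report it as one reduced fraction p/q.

VC:CF = -3/2

Assign J = (0, 0), F = (1, 0), U = (0, 1) — the answer is frame-independent, so this choice is without loss of generality.
1. G lies on line JF with JG:GF = 2:(-5) ⇒ G = (-2/3, 0)
2. V lies on line UG with UV:VG = 1:(-3) ⇒ V = (1/3, 3/2)
3. C is where the line through G parallel to FU meets line VF ⇒ C = (7/3, -3)
C = V + t·(F−V) with t = 3, so VC:CF = t:(1−t) = 3:-2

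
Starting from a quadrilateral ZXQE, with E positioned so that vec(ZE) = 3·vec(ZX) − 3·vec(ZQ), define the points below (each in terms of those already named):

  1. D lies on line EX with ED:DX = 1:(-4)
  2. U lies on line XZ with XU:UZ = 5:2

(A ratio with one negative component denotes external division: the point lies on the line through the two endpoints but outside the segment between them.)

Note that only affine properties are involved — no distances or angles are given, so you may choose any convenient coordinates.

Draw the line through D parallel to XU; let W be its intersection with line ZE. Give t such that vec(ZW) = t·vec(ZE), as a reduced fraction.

t = 4/3

Choose coordinates Z = (0, 0), X = (1, 0), Q = (0, 1), E = (3, -3).
1. D lies on line EX with ED:DX = 1:(-4) ⇒ D = (11/3, -4)
2. U lies on line XZ with XU:UZ = 5:2 ⇒ U = (2/7, 0)
through D parallel to XU: direction (-5/7, 0); meets ZE at W = (4, -4)
W = Z + t·(E−Z) with t = 4/3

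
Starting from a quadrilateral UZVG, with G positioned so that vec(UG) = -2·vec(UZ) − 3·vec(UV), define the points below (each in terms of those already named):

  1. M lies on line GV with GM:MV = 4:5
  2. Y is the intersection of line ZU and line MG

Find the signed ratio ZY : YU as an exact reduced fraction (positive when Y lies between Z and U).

Choose coordinates U = (0, 0), Z = (1, 0), V = (0, 1), G = (-2, -3).
1. M lies on line GV with GM:MV = 4:5 ⇒ M = (-10/9, -11/9)
2. Y is the intersection of line ZU and line MG ⇒ Y = (-1/2, 0)
Y = Z + t·(U−Z) with t = 3/2, so ZY:YU = t:(1−t) = 3/2:-1/2

ZY:YU = -3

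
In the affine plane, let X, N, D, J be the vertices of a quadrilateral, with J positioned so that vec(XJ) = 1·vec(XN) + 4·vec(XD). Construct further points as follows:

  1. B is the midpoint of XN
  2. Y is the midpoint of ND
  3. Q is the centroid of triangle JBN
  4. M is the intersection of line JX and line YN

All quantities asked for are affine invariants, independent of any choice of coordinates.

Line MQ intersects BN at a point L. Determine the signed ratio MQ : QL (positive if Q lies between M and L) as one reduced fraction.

Choose coordinates X = (0, 0), N = (1, 0), D = (0, 1), J = (1, 4).
1. B is the midpoint of XN ⇒ B = (1/2, 0)
2. Y is the midpoint of ND ⇒ Y = (1/2, 1/2)
3. Q is the centroid of triangle JBN ⇒ Q = (5/6, 4/3)
4. M is the intersection of line JX and line YN ⇒ M = (1/5, 4/5)
line MQ meets BN at L = (-3/4, 0)
Q = M + t·(L−M) with t = -2/3, so MQ:QL = -2/3:5/3

MQ:QL = -2/5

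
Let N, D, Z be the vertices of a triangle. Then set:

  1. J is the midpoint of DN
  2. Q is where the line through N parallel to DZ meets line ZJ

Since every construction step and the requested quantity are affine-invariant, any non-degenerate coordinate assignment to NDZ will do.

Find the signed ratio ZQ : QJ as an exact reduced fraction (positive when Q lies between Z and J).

Set N = (0, 0), D = (1, 0), Z = (0, 1); any affine frame gives the same invariant.
1. J is the midpoint of DN ⇒ J = (1/2, 0)
2. Q is where the line through N parallel to DZ meets line ZJ ⇒ Q = (1, -1)
Q = Z + t·(J−Z) with t = 2, so ZQ:QJ = t:(1−t) = 2:-1

ZQ:QJ = -2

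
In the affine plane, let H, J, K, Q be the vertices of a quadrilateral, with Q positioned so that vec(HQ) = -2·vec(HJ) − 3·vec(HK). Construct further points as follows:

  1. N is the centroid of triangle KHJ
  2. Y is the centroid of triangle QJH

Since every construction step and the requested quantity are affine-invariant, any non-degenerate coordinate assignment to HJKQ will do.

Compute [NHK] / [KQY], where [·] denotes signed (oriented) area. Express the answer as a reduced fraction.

[NHK]:[KQY] = -1/8

Work in coordinates with H = (0, 0), J = (1, 0), K = (0, 1), Q = (-2, -3).
1. N is the centroid of triangle KHJ ⇒ N = (1/3, 1/3)
2. Y is the centroid of triangle QJH ⇒ Y = (-1/3, -1)
2·[NHK] = -1/3, 2·[KQY] = 8/3
[NHK]:[KQY] = -1/3:8/3 = -1/8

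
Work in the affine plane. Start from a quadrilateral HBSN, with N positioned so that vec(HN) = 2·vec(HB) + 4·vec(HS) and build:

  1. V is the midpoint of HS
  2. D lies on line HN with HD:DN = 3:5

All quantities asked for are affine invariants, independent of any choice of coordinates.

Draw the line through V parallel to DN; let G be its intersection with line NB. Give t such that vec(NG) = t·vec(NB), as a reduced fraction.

Set H = (0, 0), B = (1, 0), S = (0, 1), N = (2, 4); any affine frame gives the same invariant.
1. V is the midpoint of HS ⇒ V = (0, 1/2)
2. D lies on line HN with HD:DN = 3:5 ⇒ D = (3/4, 3/2)
through V parallel to DN: direction (5/4, 5/2); meets NB at G = (9/4, 5)
G = N + t·(B−N) with t = -1/4

t = -1/4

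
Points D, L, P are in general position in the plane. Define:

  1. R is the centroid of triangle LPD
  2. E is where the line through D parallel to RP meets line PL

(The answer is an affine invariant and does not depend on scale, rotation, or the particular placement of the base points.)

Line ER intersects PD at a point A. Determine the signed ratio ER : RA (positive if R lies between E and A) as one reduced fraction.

Choose coordinates D = (0, 0), L = (1, 0), P = (0, 1).
1. R is the centroid of triangle LPD ⇒ R = (1/3, 1/3)
2. E is where the line through D parallel to RP meets line PL ⇒ E = (-1, 2)
line ER meets PD at A = (0, 3/4)
R = E + t·(A−E) with t = 4/3, so ER:RA = 4/3:-1/3

ER:RA = -4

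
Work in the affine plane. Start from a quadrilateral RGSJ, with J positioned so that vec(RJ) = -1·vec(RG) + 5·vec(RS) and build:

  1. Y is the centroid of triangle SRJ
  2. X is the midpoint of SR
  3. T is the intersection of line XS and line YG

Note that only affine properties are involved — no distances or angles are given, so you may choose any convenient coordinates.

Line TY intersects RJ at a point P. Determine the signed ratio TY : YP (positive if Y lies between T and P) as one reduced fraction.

Assign R = (0, 0), G = (1, 0), S = (0, 1), J = (-1, 5) — the answer is frame-independent, so this choice is without loss of generality.
1. Y is the centroid of triangle SRJ ⇒ Y = (-1/3, 2)
2. X is the midpoint of SR ⇒ X = (0, 1/2)
3. T is the intersection of line XS and line YG ⇒ T = (0, 3/2)
line TY meets RJ at P = (-3/7, 15/7)
Y = T + t·(P−T) with t = 7/9, so TY:YP = 7/9:2/9

TY:YP = 7/2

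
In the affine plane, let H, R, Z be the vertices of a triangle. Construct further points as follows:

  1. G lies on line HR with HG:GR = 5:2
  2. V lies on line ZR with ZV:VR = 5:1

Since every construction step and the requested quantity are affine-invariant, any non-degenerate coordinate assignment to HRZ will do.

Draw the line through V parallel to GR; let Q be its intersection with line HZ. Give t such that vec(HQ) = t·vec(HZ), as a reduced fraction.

Set H = (0, 0), R = (1, 0), Z = (0, 1); any affine frame gives the same invariant.
1. G lies on line HR with HG:GR = 5:2 ⇒ G = (5/7, 0)
2. V lies on line ZR with ZV:VR = 5:1 ⇒ V = (5/6, 1/6)
through V parallel to GR: direction (2/7, 0); meets HZ at Q = (0, 1/6)
Q = H + t·(Z−H) with t = 1/6

t = 1/6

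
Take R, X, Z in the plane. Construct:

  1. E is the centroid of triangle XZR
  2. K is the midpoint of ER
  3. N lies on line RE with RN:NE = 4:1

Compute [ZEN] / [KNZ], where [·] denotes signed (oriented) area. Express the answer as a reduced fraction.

Work in coordinates with R = (0, 0), X = (1, 0), Z = (0, 1).
1. E is the centroid of triangle XZR ⇒ E = (1/3, 1/3)
2. K is the midpoint of ER ⇒ K = (1/6, 1/6)
3. N lies on line RE with RN:NE = 4:1 ⇒ N = (4/15, 4/15)
2·[ZEN] = -1/15, 2·[KNZ] = 1/10
[ZEN]:[KNZ] = -1/15:1/10 = -2/3

[ZEN]:[KNZ] = -2/3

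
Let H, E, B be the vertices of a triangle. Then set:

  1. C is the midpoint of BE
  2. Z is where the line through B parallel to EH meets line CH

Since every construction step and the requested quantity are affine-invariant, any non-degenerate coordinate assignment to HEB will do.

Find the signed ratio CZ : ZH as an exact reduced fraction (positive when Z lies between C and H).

Work in coordinates with H = (0, 0), E = (1, 0), B = (0, 1).
1. C is the midpoint of BE ⇒ C = (1/2, 1/2)
2. Z is where the line through B parallel to EH meets line CH ⇒ Z = (1, 1)
Z = C + t·(H−C) with t = -1, so CZ:ZH = t:(1−t) = -1:2

CZ:ZH = -1/2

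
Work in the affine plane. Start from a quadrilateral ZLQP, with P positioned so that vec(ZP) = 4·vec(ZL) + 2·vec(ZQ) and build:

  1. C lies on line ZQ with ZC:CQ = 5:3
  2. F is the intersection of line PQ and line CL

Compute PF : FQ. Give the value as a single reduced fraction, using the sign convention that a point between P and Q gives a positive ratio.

PF:FQ = -31/3

Choose coordinates Z = (0, 0), L = (1, 0), Q = (0, 1), P = (4, 2).
1. C lies on line ZQ with ZC:CQ = 5:3 ⇒ C = (0, 5/8)
2. F is the intersection of line PQ and line CL ⇒ F = (-3/7, 25/28)
F = P + t·(Q−P) with t = 31/28, so PF:FQ = t:(1−t) = 31/28:-3/28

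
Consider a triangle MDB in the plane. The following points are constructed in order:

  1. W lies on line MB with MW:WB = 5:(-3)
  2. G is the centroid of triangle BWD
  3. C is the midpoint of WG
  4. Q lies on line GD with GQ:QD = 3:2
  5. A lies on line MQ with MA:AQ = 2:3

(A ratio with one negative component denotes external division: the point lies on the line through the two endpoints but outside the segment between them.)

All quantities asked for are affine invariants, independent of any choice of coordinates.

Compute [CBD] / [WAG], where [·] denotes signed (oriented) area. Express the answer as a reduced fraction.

Choose coordinates M = (0, 0), D = (1, 0), B = (0, 1).
1. W lies on line MB with MW:WB = 5:(-3) ⇒ W = (0, 5/2)
2. G is the centroid of triangle BWD ⇒ G = (1/3, 7/6)
3. C is the midpoint of WG ⇒ C = (1/6, 11/6)
4. Q lies on line GD with GQ:QD = 3:2 ⇒ Q = (11/15, 7/15)
5. A lies on line MQ with MA:AQ = 2:3 ⇒ A = (22/75, 14/75)
2·[CBD] = 1, 2·[WAG] = 19/50
[CBD]:[WAG] = 1:19/50 = 50/19

[CBD]:[WAG] = 50/19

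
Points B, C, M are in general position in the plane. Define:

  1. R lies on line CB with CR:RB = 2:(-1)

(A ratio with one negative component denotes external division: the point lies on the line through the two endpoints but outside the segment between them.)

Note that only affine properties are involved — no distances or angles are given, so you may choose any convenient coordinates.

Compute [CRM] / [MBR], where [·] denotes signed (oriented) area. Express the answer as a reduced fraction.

Set B = (0, 0), C = (1, 0), M = (0, 1); any affine frame gives the same invariant.
1. R lies on line CB with CR:RB = 2:(-1) ⇒ R = (-1, 0)
2·[CRM] = -2, 2·[MBR] = -1
[CRM]:[MBR] = -2:-1 = 2

[CRM]:[MBR] = 2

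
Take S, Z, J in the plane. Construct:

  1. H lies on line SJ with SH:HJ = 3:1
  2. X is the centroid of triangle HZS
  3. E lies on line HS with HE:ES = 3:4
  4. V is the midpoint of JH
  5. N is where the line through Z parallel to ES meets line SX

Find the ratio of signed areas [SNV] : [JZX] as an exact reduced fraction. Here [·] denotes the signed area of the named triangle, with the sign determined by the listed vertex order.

Assign S = (0, 0), Z = (1, 0), J = (0, 1) — the answer is frame-independent, so this choice is without loss of generality.
1. H lies on line SJ with SH:HJ = 3:1 ⇒ H = (0, 3/4)
2. X is the centroid of triangle HZS ⇒ X = (1/3, 1/4)
3. E lies on line HS with HE:ES = 3:4 ⇒ E = (0, 3/7)
4. V is the midpoint of JH ⇒ V = (0, 7/8)
5. N is where the line through Z parallel to ES meets line SX ⇒ N = (1, 3/4)
2·[SNV] = 7/8, 2·[JZX] = -5/12
[SNV]:[JZX] = 7/8:-5/12 = -21/10

[SNV]:[JZX] = -21/10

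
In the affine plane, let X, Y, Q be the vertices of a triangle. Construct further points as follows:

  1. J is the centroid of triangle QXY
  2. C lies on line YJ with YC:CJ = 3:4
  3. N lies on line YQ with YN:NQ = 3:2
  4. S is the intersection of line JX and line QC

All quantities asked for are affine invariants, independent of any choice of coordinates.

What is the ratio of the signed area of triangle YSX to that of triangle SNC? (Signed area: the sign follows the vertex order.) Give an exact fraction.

[YSX]:[SNC] = -175/8

Set X = (0, 0), Y = (1, 0), Q = (0, 1); any affine frame gives the same invariant.
1. J is the centroid of triangle QXY ⇒ J = (1/3, 1/3)
2. C lies on line YJ with YC:CJ = 3:4 ⇒ C = (5/7, 1/7)
3. N lies on line YQ with YN:NQ = 3:2 ⇒ N = (2/5, 3/5)
4. S is the intersection of line JX and line QC ⇒ S = (5/11, 5/11)
2·[YSX] = 5/11, 2·[SNC] = -8/385
[YSX]:[SNC] = 5/11:-8/385 = -175/8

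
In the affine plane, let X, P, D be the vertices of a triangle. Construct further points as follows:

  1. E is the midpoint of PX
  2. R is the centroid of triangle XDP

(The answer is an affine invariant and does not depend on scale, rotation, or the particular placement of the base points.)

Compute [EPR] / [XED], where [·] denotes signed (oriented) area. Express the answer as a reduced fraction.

Work in coordinates with X = (0, 0), P = (1, 0), D = (0, 1).
1. E is the midpoint of PX ⇒ E = (1/2, 0)
2. R is the centroid of triangle XDP ⇒ R = (1/3, 1/3)
2·[EPR] = 1/6, 2·[XED] = 1/2
[EPR]:[XED] = 1/6:1/2 = 1/3

[EPR]:[XED] = 1/3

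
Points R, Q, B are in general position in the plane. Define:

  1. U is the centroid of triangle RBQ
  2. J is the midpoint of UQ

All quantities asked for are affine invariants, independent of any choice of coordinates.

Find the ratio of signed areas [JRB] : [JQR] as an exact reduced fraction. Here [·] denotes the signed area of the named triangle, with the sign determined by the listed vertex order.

[JRB]:[JQR] = 4

Choose coordinates R = (0, 0), Q = (1, 0), B = (0, 1).
1. U is the centroid of triangle RBQ ⇒ U = (1/3, 1/3)
2. J is the midpoint of UQ ⇒ J = (2/3, 1/6)
2·[JRB] = -2/3, 2·[JQR] = -1/6
[JRB]:[JQR] = -2/3:-1/6 = 4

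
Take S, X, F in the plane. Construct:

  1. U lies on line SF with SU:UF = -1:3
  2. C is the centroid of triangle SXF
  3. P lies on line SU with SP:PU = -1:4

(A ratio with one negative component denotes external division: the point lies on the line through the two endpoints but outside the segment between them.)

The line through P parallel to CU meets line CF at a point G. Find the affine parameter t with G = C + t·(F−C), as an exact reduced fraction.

Work in coordinates with S = (0, 0), X = (1, 0), F = (0, 1).
1. U lies on line SF with SU:UF = -1:3 ⇒ U = (0, -1/2)
2. C is the centroid of triangle SXF ⇒ C = (1/3, 1/3)
3. P lies on line SU with SP:PU = -1:4 ⇒ P = (0, 1/6)
through P parallel to CU: direction (-1/3, -5/6); meets CF at G = (5/27, 17/27)
G = C + t·(F−C) with t = 4/9

t = 4/9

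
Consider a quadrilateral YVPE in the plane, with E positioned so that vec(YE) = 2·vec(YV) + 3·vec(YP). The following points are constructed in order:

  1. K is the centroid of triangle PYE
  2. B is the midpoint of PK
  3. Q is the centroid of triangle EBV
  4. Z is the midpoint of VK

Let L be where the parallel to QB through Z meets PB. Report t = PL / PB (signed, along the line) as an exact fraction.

t = -8

Choose coordinates Y = (0, 0), V = (1, 0), P = (0, 1), E = (2, 3).
1. K is the centroid of triangle PYE ⇒ K = (2/3, 4/3)
2. B is the midpoint of PK ⇒ B = (1/3, 7/6)
3. Q is the centroid of triangle EBV ⇒ Q = (10/9, 25/18)
4. Z is the midpoint of VK ⇒ Z = (5/6, 2/3)
through Z parallel to QB: direction (-7/9, -2/9); meets PB at L = (-8/3, -1/3)
L = P + t·(B−P) with t = -8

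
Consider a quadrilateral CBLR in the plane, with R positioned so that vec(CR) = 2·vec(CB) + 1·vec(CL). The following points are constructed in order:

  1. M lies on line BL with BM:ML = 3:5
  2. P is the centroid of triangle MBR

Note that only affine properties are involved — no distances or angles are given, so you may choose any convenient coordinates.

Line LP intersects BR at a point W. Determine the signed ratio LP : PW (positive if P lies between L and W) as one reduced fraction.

LP:PW = 7

Work in coordinates with C = (0, 0), B = (1, 0), L = (0, 1), R = (2, 1).
1. M lies on line BL with BM:ML = 3:5 ⇒ M = (5/8, 3/8)
2. P is the centroid of triangle MBR ⇒ P = (29/24, 11/24)
line LP meets BR at W = (29/21, 8/21)
P = L + t·(W−L) with t = 7/8, so LP:PW = 7/8:1/8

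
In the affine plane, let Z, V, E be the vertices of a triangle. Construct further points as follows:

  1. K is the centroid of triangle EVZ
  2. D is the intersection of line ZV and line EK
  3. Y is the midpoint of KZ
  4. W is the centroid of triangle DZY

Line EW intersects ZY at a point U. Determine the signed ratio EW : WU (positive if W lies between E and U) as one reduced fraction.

EW:WU = -7

Assign Z = (0, 0), V = (1, 0), E = (0, 1) — the answer is frame-independent, so this choice is without loss of generality.
1. K is the centroid of triangle EVZ ⇒ K = (1/3, 1/3)
2. D is the intersection of line ZV and line EK ⇒ D = (1/2, 0)
3. Y is the midpoint of KZ ⇒ Y = (1/6, 1/6)
4. W is the centroid of triangle DZY ⇒ W = (2/9, 1/18)
line EW meets ZY at U = (4/21, 4/21)
W = E + t·(U−E) with t = 7/6, so EW:WU = 7/6:-1/6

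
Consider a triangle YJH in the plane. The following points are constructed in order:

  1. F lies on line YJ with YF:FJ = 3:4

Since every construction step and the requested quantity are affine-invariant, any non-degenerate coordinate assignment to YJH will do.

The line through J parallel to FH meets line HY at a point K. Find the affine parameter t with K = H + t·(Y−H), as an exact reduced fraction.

t = -4/3

Assign Y = (0, 0), J = (1, 0), H = (0, 1) — the answer is frame-independent, so this choice is without loss of generality.
1. F lies on line YJ with YF:FJ = 3:4 ⇒ F = (3/7, 0)
through J parallel to FH: direction (-3/7, 1); meets HY at K = (0, 7/3)
K = H + t·(Y−H) with t = -4/3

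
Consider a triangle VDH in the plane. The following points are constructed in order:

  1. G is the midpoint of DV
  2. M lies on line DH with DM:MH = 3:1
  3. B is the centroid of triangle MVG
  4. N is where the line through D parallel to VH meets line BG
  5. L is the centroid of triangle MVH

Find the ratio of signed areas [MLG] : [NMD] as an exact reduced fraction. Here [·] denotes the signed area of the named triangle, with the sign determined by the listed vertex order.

[MLG]:[NMD] = -4/9

Choose coordinates V = (0, 0), D = (1, 0), H = (0, 1).
1. G is the midpoint of DV ⇒ G = (1/2, 0)
2. M lies on line DH with DM:MH = 3:1 ⇒ M = (1/4, 3/4)
3. B is the centroid of triangle MVG ⇒ B = (1/4, 1/4)
4. N is where the line through D parallel to VH meets line BG ⇒ N = (1, -1/2)
5. L is the centroid of triangle MVH ⇒ L = (1/12, 7/12)
2·[MLG] = 1/6, 2·[NMD] = -3/8
[MLG]:[NMD] = 1/6:-3/8 = -4/9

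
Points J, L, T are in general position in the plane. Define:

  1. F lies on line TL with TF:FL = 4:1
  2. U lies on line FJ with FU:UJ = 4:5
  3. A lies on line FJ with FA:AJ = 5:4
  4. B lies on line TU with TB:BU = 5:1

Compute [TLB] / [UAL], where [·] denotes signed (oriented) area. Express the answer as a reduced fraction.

Assign J = (0, 0), L = (1, 0), T = (0, 1) — the answer is frame-independent, so this choice is without loss of generality.
1. F lies on line TL with TF:FL = 4:1 ⇒ F = (4/5, 1/5)
2. U lies on line FJ with FU:UJ = 4:5 ⇒ U = (4/9, 1/9)
3. A lies on line FJ with FA:AJ = 5:4 ⇒ A = (16/45, 4/45)
4. B lies on line TU with TB:BU = 5:1 ⇒ B = (10/27, 7/27)
2·[TLB] = -10/27, 2·[UAL] = 1/45
[TLB]:[UAL] = -10/27:1/45 = -50/3

[TLB]:[UAL] = -50/3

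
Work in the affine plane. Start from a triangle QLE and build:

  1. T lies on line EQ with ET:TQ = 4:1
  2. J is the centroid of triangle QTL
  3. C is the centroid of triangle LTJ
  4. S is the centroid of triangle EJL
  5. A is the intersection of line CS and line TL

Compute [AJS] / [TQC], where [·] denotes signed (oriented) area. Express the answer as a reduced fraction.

Work in coordinates with Q = (0, 0), L = (1, 0), E = (0, 1).
1. T lies on line EQ with ET:TQ = 4:1 ⇒ T = (0, 1/5)
2. J is the centroid of triangle QTL ⇒ J = (1/3, 1/15)
3. C is the centroid of triangle LTJ ⇒ C = (4/9, 4/45)
4. S is the centroid of triangle EJL ⇒ S = (4/9, 16/45)
5. A is the intersection of line CS and line TL ⇒ A = (4/9, 1/9)
2·[AJS] = -11/405, 2·[TQC] = 4/45
[AJS]:[TQC] = -11/405:4/45 = -11/36

[AJS]:[TQC] = -11/36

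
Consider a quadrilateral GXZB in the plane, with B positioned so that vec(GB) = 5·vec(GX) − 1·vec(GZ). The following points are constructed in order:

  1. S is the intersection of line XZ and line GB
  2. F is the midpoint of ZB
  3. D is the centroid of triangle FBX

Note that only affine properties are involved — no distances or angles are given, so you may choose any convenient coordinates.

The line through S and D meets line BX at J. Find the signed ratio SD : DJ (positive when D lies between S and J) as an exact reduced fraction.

Assign G = (0, 0), X = (1, 0), Z = (0, 1), B = (5, -1) — the answer is frame-independent, so this choice is without loss of generality.
1. S is the intersection of line XZ and line GB ⇒ S = (5/4, -1/4)
2. F is the midpoint of ZB ⇒ F = (5/2, 0)
3. D is the centroid of triangle FBX ⇒ D = (17/6, -1/3)
line SD meets BX at J = (11/5, -3/10)
D = S + t·(J−S) with t = 5/3, so SD:DJ = 5/3:-2/3

SD:DJ = -5/2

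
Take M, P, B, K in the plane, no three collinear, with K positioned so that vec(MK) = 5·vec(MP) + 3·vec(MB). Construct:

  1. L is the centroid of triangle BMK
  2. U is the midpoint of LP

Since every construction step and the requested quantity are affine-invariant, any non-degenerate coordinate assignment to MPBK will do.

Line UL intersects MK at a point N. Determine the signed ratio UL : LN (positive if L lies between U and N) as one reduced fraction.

Set M = (0, 0), P = (1, 0), B = (0, 1), K = (5, 3); any affine frame gives the same invariant.
1. L is the centroid of triangle BMK ⇒ L = (5/3, 4/3)
2. U is the midpoint of LP ⇒ U = (4/3, 2/3)
line UL meets MK at N = (10/7, 6/7)
L = U + t·(N−U) with t = 7/2, so UL:LN = 7/2:-5/2

UL:LN = -7/5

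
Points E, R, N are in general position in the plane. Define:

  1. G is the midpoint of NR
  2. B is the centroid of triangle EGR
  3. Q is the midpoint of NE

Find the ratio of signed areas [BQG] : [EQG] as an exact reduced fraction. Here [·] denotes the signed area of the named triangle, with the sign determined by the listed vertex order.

[BQG]:[EQG] = 2/3

Choose coordinates E = (0, 0), R = (1, 0), N = (0, 1).
1. G is the midpoint of NR ⇒ G = (1/2, 1/2)
2. B is the centroid of triangle EGR ⇒ B = (1/2, 1/6)
3. Q is the midpoint of NE ⇒ Q = (0, 1/2)
2·[BQG] = -1/6, 2·[EQG] = -1/4
[BQG]:[EQG] = -1/6:-1/4 = 2/3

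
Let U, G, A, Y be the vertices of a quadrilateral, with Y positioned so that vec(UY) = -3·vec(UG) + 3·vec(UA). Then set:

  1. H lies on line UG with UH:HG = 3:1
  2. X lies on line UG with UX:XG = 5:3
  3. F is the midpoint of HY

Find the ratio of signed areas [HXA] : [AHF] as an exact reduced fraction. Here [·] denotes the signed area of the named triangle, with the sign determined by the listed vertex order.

[HXA]:[AHF] = 1/6

Choose coordinates U = (0, 0), G = (1, 0), A = (0, 1), Y = (-3, 3).
1. H lies on line UG with UH:HG = 3:1 ⇒ H = (3/4, 0)
2. X lies on line UG with UX:XG = 5:3 ⇒ X = (5/8, 0)
3. F is the midpoint of HY ⇒ F = (-9/8, 3/2)
2·[HXA] = -1/8, 2·[AHF] = -3/4
[HXA]:[AHF] = -1/8:-3/4 = 1/6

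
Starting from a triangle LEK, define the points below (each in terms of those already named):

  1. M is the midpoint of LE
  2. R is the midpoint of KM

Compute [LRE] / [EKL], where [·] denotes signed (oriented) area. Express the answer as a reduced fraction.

Choose coordinates L = (0, 0), E = (1, 0), K = (0, 1).
1. M is the midpoint of LE ⇒ M = (1/2, 0)
2. R is the midpoint of KM ⇒ R = (1/4, 1/2)
2·[LRE] = -1/2, 2·[EKL] = 1
[LRE]:[EKL] = -1/2:1 = -1/2

[LRE]:[EKL] = -1/2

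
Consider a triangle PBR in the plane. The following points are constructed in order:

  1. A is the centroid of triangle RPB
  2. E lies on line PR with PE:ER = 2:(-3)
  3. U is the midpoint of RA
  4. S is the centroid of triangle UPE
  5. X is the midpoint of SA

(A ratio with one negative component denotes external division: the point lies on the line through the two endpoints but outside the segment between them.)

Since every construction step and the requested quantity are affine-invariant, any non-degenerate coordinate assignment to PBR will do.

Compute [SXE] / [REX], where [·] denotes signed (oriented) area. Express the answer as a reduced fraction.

[SXE]:[REX] = -1/3

Assign P = (0, 0), B = (1, 0), R = (0, 1) — the answer is frame-independent, so this choice is without loss of generality.
1. A is the centroid of triangle RPB ⇒ A = (1/3, 1/3)
2. E lies on line PR with PE:ER = 2:(-3) ⇒ E = (0, -2)
3. U is the midpoint of RA ⇒ U = (1/6, 2/3)
4. S is the centroid of triangle UPE ⇒ S = (1/18, -4/9)
5. X is the midpoint of SA ⇒ X = (7/36, -1/18)
2·[SXE] = -7/36, 2·[REX] = 7/12
[SXE]:[REX] = -7/36:7/12 = -1/3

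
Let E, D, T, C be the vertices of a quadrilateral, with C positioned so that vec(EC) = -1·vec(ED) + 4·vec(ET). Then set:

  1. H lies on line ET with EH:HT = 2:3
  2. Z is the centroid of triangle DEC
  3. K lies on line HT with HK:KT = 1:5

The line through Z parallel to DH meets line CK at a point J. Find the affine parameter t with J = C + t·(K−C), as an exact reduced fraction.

Work in coordinates with E = (0, 0), D = (1, 0), T = (0, 1), C = (-1, 4).
1. H lies on line ET with EH:HT = 2:3 ⇒ H = (0, 2/5)
2. Z is the centroid of triangle DEC ⇒ Z = (0, 4/3)
3. K lies on line HT with HK:KT = 1:5 ⇒ K = (0, 1/2)
through Z parallel to DH: direction (-1, 2/5); meets CK at J = (-25/93, 134/93)
J = C + t·(K−C) with t = 68/93

t = 68/93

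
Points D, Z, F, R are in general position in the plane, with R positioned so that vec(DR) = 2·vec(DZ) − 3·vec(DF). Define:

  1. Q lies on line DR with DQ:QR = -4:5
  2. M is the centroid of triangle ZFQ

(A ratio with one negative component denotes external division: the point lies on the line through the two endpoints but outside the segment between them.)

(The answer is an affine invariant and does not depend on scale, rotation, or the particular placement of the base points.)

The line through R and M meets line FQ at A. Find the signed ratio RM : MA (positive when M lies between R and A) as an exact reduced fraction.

RM:MA = -11

Work in coordinates with D = (0, 0), Z = (1, 0), F = (0, 1), R = (2, -3).
1. Q lies on line DR with DQ:QR = -4:5 ⇒ Q = (-8, 12)
2. M is the centroid of triangle ZFQ ⇒ M = (-7/3, 13/3)
line RM meets FQ at A = (-64/33, 11/3)
M = R + t·(A−R) with t = 11/10, so RM:MA = 11/10:-1/10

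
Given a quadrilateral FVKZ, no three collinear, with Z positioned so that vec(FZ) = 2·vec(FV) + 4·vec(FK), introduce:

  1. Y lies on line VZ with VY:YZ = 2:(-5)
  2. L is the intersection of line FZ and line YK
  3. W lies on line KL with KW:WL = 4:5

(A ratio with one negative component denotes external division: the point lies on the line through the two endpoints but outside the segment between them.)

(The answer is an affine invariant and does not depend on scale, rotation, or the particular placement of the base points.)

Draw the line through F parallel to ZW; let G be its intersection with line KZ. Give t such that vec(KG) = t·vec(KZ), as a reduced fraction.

Work in coordinates with F = (0, 0), V = (1, 0), K = (0, 1), Z = (2, 4).
1. Y lies on line VZ with VY:YZ = 2:(-5) ⇒ Y = (1/3, -8/3)
2. L is the intersection of line FZ and line YK ⇒ L = (1/13, 2/13)
3. W lies on line KL with KW:WL = 4:5 ⇒ W = (4/117, 73/117)
through F parallel to ZW: direction (-230/117, -395/117); meets KZ at G = (23/5, 79/10)
G = K + t·(Z−K) with t = 23/10

t = 23/10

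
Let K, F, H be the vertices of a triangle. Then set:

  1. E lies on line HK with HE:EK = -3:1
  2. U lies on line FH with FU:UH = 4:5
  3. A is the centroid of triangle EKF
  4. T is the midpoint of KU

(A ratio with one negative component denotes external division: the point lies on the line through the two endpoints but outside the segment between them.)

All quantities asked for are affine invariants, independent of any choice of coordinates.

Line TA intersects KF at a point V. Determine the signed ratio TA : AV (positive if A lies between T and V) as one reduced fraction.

TA:AV = -7/3

Assign K = (0, 0), F = (1, 0), H = (0, 1) — the answer is frame-independent, so this choice is without loss of generality.
1. E lies on line HK with HE:EK = -3:1 ⇒ E = (0, -1/2)
2. U lies on line FH with FU:UH = 4:5 ⇒ U = (5/9, 4/9)
3. A is the centroid of triangle EKF ⇒ A = (1/3, -1/6)
4. T is the midpoint of KU ⇒ T = (5/18, 2/9)
line TA meets KF at V = (13/42, 0)
A = T + t·(V−T) with t = 7/4, so TA:AV = 7/4:-3/4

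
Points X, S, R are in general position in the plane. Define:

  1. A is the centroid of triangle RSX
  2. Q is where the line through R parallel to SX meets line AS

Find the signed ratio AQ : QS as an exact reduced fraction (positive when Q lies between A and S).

Work in coordinates with X = (0, 0), S = (1, 0), R = (0, 1).
1. A is the centroid of triangle RSX ⇒ A = (1/3, 1/3)
2. Q is where the line through R parallel to SX meets line AS ⇒ Q = (-1, 1)
Q = A + t·(S−A) with t = -2, so AQ:QS = t:(1−t) = -2:3

AQ:QS = -2/3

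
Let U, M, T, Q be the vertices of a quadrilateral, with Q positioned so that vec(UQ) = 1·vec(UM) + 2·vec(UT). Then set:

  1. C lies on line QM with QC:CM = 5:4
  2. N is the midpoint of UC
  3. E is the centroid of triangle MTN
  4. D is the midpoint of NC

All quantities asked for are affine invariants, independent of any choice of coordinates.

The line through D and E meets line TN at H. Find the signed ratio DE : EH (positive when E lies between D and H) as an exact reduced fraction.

Work in coordinates with U = (0, 0), M = (1, 0), T = (0, 1), Q = (1, 2).
1. C lies on line QM with QC:CM = 5:4 ⇒ C = (1, 8/9)
2. N is the midpoint of UC ⇒ N = (1/2, 4/9)
3. E is the centroid of triangle MTN ⇒ E = (1/2, 13/27)
4. D is the midpoint of NC ⇒ D = (3/4, 2/3)
line DE meets TN at H = (12/25, 7/15)
E = D + t·(H−D) with t = 25/27, so DE:EH = 25/27:2/27

DE:EH = 25/2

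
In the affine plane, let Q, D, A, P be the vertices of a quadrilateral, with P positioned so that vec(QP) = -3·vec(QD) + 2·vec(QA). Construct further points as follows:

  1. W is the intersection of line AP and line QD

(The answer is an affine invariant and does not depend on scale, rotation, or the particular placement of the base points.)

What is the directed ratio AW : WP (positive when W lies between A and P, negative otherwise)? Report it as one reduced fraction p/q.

Assign Q = (0, 0), D = (1, 0), A = (0, 1), P = (-3, 2) — the answer is frame-independent, so this choice is without loss of generality.
1. W is the intersection of line AP and line QD ⇒ W = (3, 0)
W = A + t·(P−A) with t = -1, so AW:WP = t:(1−t) = -1:2

AW:WP = -1/2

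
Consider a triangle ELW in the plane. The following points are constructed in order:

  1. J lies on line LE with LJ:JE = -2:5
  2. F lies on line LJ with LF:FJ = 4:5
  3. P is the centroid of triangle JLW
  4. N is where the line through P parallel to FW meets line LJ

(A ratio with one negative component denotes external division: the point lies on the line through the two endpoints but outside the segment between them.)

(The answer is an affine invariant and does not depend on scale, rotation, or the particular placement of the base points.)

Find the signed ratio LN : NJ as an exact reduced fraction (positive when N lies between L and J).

Assign E = (0, 0), L = (1, 0), W = (0, 1) — the answer is frame-independent, so this choice is without loss of generality.
1. J lies on line LE with LJ:JE = -2:5 ⇒ J = (5/3, 0)
2. F lies on line LJ with LF:FJ = 4:5 ⇒ F = (35/27, 0)
3. P is the centroid of triangle JLW ⇒ P = (8/9, 1/3)
4. N is where the line through P parallel to FW meets line LJ ⇒ N = (107/81, 0)
N = L + t·(J−L) with t = 13/27, so LN:NJ = t:(1−t) = 13/27:14/27

LN:NJ = 13/14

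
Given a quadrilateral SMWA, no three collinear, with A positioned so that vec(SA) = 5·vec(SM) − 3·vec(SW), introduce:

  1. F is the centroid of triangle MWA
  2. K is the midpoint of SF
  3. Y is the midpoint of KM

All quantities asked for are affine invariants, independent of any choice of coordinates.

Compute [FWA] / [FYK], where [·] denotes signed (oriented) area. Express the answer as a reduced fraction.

[FWA]:[FYK] = -2

Choose coordinates S = (0, 0), M = (1, 0), W = (0, 1), A = (5, -3).
1. F is the centroid of triangle MWA ⇒ F = (2, -2/3)
2. K is the midpoint of SF ⇒ K = (1, -1/3)
3. Y is the midpoint of KM ⇒ Y = (1, -1/6)
2·[FWA] = -1/3, 2·[FYK] = 1/6
[FWA]:[FYK] = -1/3:1/6 = -2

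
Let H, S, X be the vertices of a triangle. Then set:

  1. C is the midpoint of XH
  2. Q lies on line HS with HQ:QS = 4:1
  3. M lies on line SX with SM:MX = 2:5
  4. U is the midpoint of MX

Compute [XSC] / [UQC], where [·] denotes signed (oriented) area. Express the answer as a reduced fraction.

[XSC]:[UQC] = 70/41

Choose coordinates H = (0, 0), S = (1, 0), X = (0, 1).
1. C is the midpoint of XH ⇒ C = (0, 1/2)
2. Q lies on line HS with HQ:QS = 4:1 ⇒ Q = (4/5, 0)
3. M lies on line SX with SM:MX = 2:5 ⇒ M = (5/7, 2/7)
4. U is the midpoint of MX ⇒ U = (5/14, 9/14)
2·[XSC] = -1/2, 2·[UQC] = -41/140
[XSC]:[UQC] = -1/2:-41/140 = 70/41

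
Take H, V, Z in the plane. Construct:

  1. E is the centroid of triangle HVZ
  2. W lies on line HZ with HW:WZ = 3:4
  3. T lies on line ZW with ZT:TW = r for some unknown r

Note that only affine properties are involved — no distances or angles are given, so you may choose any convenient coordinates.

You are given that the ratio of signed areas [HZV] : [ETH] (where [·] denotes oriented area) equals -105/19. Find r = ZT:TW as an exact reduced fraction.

Choose coordinates H = (0, 0), V = (1, 0), Z = (0, 1).
1. E is the centroid of triangle HVZ ⇒ E = (1/3, 1/3)
2. W lies on line HZ with HW:WZ = 3:4 ⇒ W = (0, 3/7)
3. With ZT:TW = r, write λ = r/(r+1) so T = Z + λ·(W−Z); T is affine-linear in λ
Every point depending on T is an affine combination of T and λ-independent points, so each such coordinate is linear in λ; the λ² term in each signed area is a multiple of (W−Z)×(W−Z) = 0, so 2·[HZV] and 2·[ETH] are each linear in λ. Evaluating at λ=0 and λ=1:
  2·[HZV] = -1,   2·[ETH] = -4/21·λ + 1/3
So [HZV]:[ETH] = (-1) / (-4/21·λ + 1/3). Setting this equal to -105/19:
  -1 = -105/19·(-4/21·λ + 1/3)  ⇒  λ = 4/5
Then r = λ/(1−λ) = (4/5)/(1/5) = 4. Check: with r = 4, T = (0, 19/35) and [HZV]:[ETH] = -105/19 as required.

r = 4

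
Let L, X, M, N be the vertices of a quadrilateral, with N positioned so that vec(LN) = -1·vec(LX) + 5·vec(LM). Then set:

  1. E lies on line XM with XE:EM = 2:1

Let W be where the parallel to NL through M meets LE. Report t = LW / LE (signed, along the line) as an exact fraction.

t = 3/7

Set L = (0, 0), X = (1, 0), M = (0, 1), N = (-1, 5); any affine frame gives the same invariant.
1. E lies on line XM with XE:EM = 2:1 ⇒ E = (1/3, 2/3)
through M parallel to NL: direction (1, -5); meets LE at W = (1/7, 2/7)
W = L + t·(E−L) with t = 3/7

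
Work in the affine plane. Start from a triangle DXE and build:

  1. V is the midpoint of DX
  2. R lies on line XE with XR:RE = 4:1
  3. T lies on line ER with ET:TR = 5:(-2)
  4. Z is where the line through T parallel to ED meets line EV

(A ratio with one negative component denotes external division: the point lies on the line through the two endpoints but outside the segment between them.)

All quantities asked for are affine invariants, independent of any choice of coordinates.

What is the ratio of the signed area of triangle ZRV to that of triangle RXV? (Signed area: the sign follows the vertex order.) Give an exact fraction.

[ZRV]:[RXV] = 1/12

Work in coordinates with D = (0, 0), X = (1, 0), E = (0, 1).
1. V is the midpoint of DX ⇒ V = (1/2, 0)
2. R lies on line XE with XR:RE = 4:1 ⇒ R = (1/5, 4/5)
3. T lies on line ER with ET:TR = 5:(-2) ⇒ T = (1/3, 2/3)
4. Z is where the line through T parallel to ED meets line EV ⇒ Z = (1/3, 1/3)
2·[ZRV] = -1/30, 2·[RXV] = -2/5
[ZRV]:[RXV] = -1/30:-2/5 = 1/12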